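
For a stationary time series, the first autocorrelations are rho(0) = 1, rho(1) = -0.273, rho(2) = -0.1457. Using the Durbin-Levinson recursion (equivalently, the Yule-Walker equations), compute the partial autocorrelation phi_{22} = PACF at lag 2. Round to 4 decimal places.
\phi_{22} = -0.2380

The PACF at lag k is phi_{kk}, the last component of the solution
to the Yule-Walker system G_k phi = r_k where
  (G_k)_{ij} = rho(|i - j|), (r_k)_i = rho(i), i,j = 1..k.
Equivalently, Durbin-Levinson gives phi_{kk} iteratively:
  phi_{11} = rho(1)
  phi_{kk} = [rho(k) - sum_{j=1..k-1} phi_{k-1,j} rho(k-j)]
            / [1 - sum_{j=1..k-1} phi_{k-1,j} rho(j)],
  phi_{k,j} = phi_{k-1,j} - phi_{kk} phi_{k-1,k-j},  j = 1..k-1.
Step k = 1:
  phi_11 = rho(1) = -0.273.
Step k = 2:
  phi_22 = [rho(2) - phi_11 rho(1)] / [1 - phi_11 rho(1)] = [-0.1457 - (-0.273)(-0.273)] / [1 - (-0.273)(-0.273)]
         = -0.220229 / 0.925471 = -0.238.
Therefore phi_{22} = -0.2380.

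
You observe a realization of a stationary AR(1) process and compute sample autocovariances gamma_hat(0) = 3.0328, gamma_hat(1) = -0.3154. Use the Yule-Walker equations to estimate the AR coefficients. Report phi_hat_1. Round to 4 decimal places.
\hat\phi_{1} = -0.1040

The Yule-Walker equations for an AR(p) process read, in matrix form,
  Gamma_p phi = r_p,   with   (Gamma_p)_{ij} = gamma(|i - j|),
                       (r_p)_i = gamma(i),   i,j = 1..p.
Substitute the sample gammas (Toeplitz matrix and right-hand side of size 1):
  Gamma_p = [[3.0328]]
  r_p     = [-0.3154]
With p = 1 this is the single equation gamma(0) phi_1 = gamma(1):
  phi_hat_1 = gamma(1) / gamma(0) = -0.3154 / 3.0328 = -0.1040.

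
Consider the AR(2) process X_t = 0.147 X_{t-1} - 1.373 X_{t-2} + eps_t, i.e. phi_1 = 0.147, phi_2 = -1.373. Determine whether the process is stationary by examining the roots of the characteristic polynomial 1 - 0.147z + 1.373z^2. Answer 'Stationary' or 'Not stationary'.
\text{Not stationary}

The AR(p) characteristic polynomial is P(z) = 1 - 0.147z + 1.373z^2.
Stationarity requires all roots to lie outside the unit circle, i.e. |z| > 1 for every root.
Set 1 + (-0.147) z + (1.373) z^2 = 0, i.e. a z^2 + b z + c = 0 with a = 1.373, b = -0.147, c = 1.
Discriminant D = b^2 - 4ac = (-0.147)^2 - 4*(1.373)*1 = 0.021609 - (5.492) = -5.470391.
D < 0, so the roots are the complex-conjugate pair z = (-b +/- i sqrt(-D)) / (2a) = 0.0535 +/- 0.8517i.
For a conjugate pair |z|^2 = z * conj(z) = (product of roots) = c/a = 1/(1.373) = 0.728332, so |z| = sqrt(0.728332) = 0.8534 for both roots.
Moduli of all roots: 0.8534, 0.8534.
All moduli strictly greater than 1? No.
Verdict: Not stationary.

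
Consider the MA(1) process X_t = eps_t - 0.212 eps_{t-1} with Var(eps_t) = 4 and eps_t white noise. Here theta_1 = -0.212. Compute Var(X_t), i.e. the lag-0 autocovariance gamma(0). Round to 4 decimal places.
\gamma(0) = 4.1798

For an MA(q) process X_t = eps_t + sum_i theta_i eps_{t-i} with
Var(eps_t) = sigma^2, the variance is
  gamma(0) = sigma^2 * (1 + sum_i theta_i^2).
  sum_i theta_i^2 = (-0.212)^2 = 0.044944.
  gamma(0) = 4 * (1 + 0.044944) = 4 * 1.044944 = 4.179776, which rounds to 4.1798.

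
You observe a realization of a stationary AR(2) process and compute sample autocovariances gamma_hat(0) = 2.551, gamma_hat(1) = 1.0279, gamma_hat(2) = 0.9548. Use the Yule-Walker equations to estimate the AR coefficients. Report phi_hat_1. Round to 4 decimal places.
\hat\phi_{1} = 0.3010

The Yule-Walker equations for an AR(p) process read, in matrix form,
  Gamma_p phi = r_p,   with   (Gamma_p)_{ij} = gamma(|i - j|),
                       (r_p)_i = gamma(i),   i,j = 1..p.
Substitute the sample gammas (Toeplitz matrix and right-hand side of size 2):
  Gamma_p = [[2.551, 1.0279], [1.0279, 2.551]]
  r_p     = [1.0279, 0.9548]
Written out:
  2.551 phi_1 + 1.0279 phi_2 = 1.0279
  1.0279 phi_1 + 2.551 phi_2 = 0.9548
Solve by Cramer's rule:
  det = gamma(0)^2 - gamma(1)^2 = (2.551)^2 - (1.0279)^2 = 6.507601 - 1.05657841 = 5.45102259
  phi_hat_1 = [gamma(1) gamma(0) - gamma(1) gamma(2)] / det = [(1.0279)(2.551) - (1.0279)(0.9548)] / 5.45102259 = 1.64073398 / 5.45102259 = 0.301
  phi_hat_2 = [gamma(0) gamma(2) - gamma(1)^2] / det = [(2.551)(0.9548) - (1.0279)^2] / 5.45102259 = 1.37911639 / 5.45102259 = 0.253
So phi_hat = [0.3010, 0.2530].
Therefore phi_hat_1 = 0.3010.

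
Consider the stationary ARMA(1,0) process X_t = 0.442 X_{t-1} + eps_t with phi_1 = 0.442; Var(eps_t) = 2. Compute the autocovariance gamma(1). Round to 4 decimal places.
\gamma(1) = 1.0986

Multiply the model equation by X_{t-k} and take expectations. With theta_0 = psi_0 = 1 and psi_j the MA(infinity) weights, this gives
  gamma(k) - sum_i phi_i gamma(k-i) = c_k,
  c_k = sigma^2 * sum_{j=k..q} theta_j psi_{j-k}   (c_k = 0 for k > q),
using gamma(-m) = gamma(m).
Pure AR (q = 0): c_0 = sigma^2 = 2, c_k = 0 for k >= 1.
Equations for k = 0 and k = 1 (AR order 1):
  gamma(0) = phi_1 gamma(1) + c_0
  gamma(1) = phi_1 gamma(0) + c_1
Substituting the second into the first: gamma(0) (1 - phi_1^2) = c_0 + phi_1 c_1, so
  gamma(0) = c_0 / (1 - phi_1^2) = 2 / (1 - (0.442)^2) = 2 / 0.804636 = 2.485596.
  gamma(1) = phi_1 gamma(0) = (0.442)(2.485596) = 1.098633.
Therefore gamma(1) = 1.0986 (to 4 decimal places).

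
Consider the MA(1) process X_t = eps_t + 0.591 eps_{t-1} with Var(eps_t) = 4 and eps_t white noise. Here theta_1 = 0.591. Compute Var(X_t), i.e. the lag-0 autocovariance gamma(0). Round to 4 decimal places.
\gamma(0) = 5.3971

For an MA(q) process X_t = eps_t + sum_i theta_i eps_{t-i} with
Var(eps_t) = sigma^2, the variance is
  gamma(0) = sigma^2 * (1 + sum_i theta_i^2).
  sum_i theta_i^2 = (0.591)^2 = 0.349281.
  gamma(0) = 4 * (1 + 0.349281) = 4 * 1.349281 = 5.397124, which rounds to 5.3971.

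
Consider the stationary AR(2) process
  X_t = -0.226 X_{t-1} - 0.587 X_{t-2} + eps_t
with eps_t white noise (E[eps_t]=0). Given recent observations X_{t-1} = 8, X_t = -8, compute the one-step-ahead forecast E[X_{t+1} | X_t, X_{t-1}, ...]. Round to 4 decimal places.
E[X_{t+1} \mid \mathcal F_t] = -2.8880

For an AR(p) model X_t = c + sum_i phi_i X_{t-i} + eps_t, the
one-step-ahead conditional mean is
  E[X_{t+1} | X_t, ...] = c + sum_i phi_i X_{t+1-i}.
Substitute known values:
  E[X_{t+1} | ...] = (-0.226) * (-8) + (-0.587) * (8)
                   = -2.8880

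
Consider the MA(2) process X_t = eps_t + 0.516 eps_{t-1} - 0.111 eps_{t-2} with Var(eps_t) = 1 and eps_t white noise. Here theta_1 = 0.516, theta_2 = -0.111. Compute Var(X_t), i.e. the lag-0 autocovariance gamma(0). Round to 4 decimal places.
\gamma(0) = 1.2786

For an MA(q) process X_t = eps_t + sum_i theta_i eps_{t-i} with
Var(eps_t) = sigma^2, the variance is
  gamma(0) = sigma^2 * (1 + sum_i theta_i^2).
  sum_i theta_i^2 = (0.516)^2 + (-0.111)^2 = 0.266256 + 0.012321 = 0.278577.
  gamma(0) = 1 * (1 + 0.278577) = 1 * 1.278577 = 1.278577, which rounds to 1.2786.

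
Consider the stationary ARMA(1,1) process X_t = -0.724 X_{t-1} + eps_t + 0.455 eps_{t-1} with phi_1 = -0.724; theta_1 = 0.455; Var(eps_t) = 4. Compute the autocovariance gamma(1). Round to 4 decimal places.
\gamma(1) = -1.5164

Multiply the model equation by X_{t-k} and take expectations. With theta_0 = psi_0 = 1 and psi_j the MA(infinity) weights, this gives
  gamma(k) - sum_i phi_i gamma(k-i) = c_k,
  c_k = sigma^2 * sum_{j=k..q} theta_j psi_{j-k}   (c_k = 0 for k > q),
using gamma(-m) = gamma(m).
psi-weights needed (psi_j = theta_j + sum_i phi_i psi_{j-i}):
  psi_1 = theta_1 + phi_1 = 0.455 + (-0.724) = -0.269
Right-hand sides:
  c_0 = sigma^2 (1 + theta_1 psi_1) = 4 * (1 + (0.455)(-0.269)) = 4 * 0.877605 = 3.51042
  c_1 = sigma^2 theta_1 = 4 * (0.455) = 1.82
  c_2 = 0
Equations for k = 0 and k = 1 (AR order 1):
  gamma(0) = phi_1 gamma(1) + c_0
  gamma(1) = phi_1 gamma(0) + c_1
Substituting the second into the first: gamma(0) (1 - phi_1^2) = c_0 + phi_1 c_1, so
  gamma(0) = (c_0 + phi_1 c_1) / (1 - phi_1^2) = (3.51042 + (-0.724)(1.82)) / (1 - (-0.724)^2) = 2.19274 / 0.475824 = 4.608301.
  gamma(1) = phi_1 gamma(0) + c_1 = (-0.724)(4.608301) + (1.82) = -1.51641.
Therefore gamma(1) = -1.5164 (to 4 decimal places).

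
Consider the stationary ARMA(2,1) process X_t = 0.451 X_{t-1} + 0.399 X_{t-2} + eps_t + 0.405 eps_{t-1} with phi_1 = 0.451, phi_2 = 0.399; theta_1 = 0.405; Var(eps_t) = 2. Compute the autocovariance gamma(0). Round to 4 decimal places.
\gamma(0) = 9.6474

Multiply the model equation by X_{t-k} and take expectations. With theta_0 = psi_0 = 1 and psi_j the MA(infinity) weights, this gives
  gamma(k) - sum_i phi_i gamma(k-i) = c_k,
  c_k = sigma^2 * sum_{j=k..q} theta_j psi_{j-k}   (c_k = 0 for k > q),
using gamma(-m) = gamma(m).
psi-weights needed (psi_j = theta_j + sum_i phi_i psi_{j-i}):
  psi_1 = theta_1 + phi_1 = 0.405 + (0.451) = 0.856
Right-hand sides:
  c_0 = sigma^2 (1 + theta_1 psi_1) = 2 * (1 + (0.405)(0.856)) = 2 * 1.34668 = 2.69336
  c_1 = sigma^2 theta_1 = 2 * (0.405) = 0.81
  c_2 = 0
Equations for k = 0, 1, 2 (AR order 2, c_2 = 0):
  (E0) gamma(0) = phi_1 gamma(1) + phi_2 gamma(2) + c_0
  (E1) gamma(1) = phi_1 gamma(0) + phi_2 gamma(1) + c_1
  (E2) gamma(2) = phi_1 gamma(1) + phi_2 gamma(0)
From (E1): gamma(1) = A gamma(0) + B with
  A = phi_1 / (1 - phi_2) = 0.451 / 0.601 = 0.750416,   B = c_1 / (1 - phi_2) = 0.81 / 0.601 = 1.347754.
Insert (E2) into (E0): gamma(0) (1 - phi_2^2) = phi_1 (1 + phi_2) gamma(1) + c_0.
  phi_1 (1 + phi_2) = (0.451)(1.399) = 0.630949,   1 - phi_2^2 = 0.840799.
Replace gamma(1) by A gamma(0) + B and collect gamma(0):
  gamma(0) [0.840799 - (0.630949)(0.750416)] = (0.630949)(1.347754) + 2.69336
  gamma(0) * 0.367325 = 3.543724
  gamma(0) = 3.543724 / 0.367325 = 9.647386.
Therefore gamma(0) = 9.6474 (to 4 decimal places).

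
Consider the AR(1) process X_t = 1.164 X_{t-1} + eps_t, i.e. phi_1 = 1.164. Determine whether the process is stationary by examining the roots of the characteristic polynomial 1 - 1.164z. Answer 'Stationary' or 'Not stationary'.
\text{Not stationary}

The AR(p) characteristic polynomial is P(z) = 1 - 1.164z.
Stationarity requires all roots to lie outside the unit circle, i.e. |z| > 1 for every root.
This is linear in z: 1 + (-1.164) z = 0  =>  z = -1/(-1.164) = 0.859107,  |z| = 0.859107.
Moduli of all roots: 0.8591.
All moduli strictly greater than 1? No.
Verdict: Not stationary.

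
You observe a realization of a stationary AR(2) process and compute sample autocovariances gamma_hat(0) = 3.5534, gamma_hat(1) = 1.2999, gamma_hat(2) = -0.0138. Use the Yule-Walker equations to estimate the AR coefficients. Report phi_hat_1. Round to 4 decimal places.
\hat\phi_{1} = 0.4240

The Yule-Walker equations for an AR(p) process read, in matrix form,
  Gamma_p phi = r_p,   with   (Gamma_p)_{ij} = gamma(|i - j|),
                       (r_p)_i = gamma(i),   i,j = 1..p.
Substitute the sample gammas (Toeplitz matrix and right-hand side of size 2):
  Gamma_p = [[3.5534, 1.2999], [1.2999, 3.5534]]
  r_p     = [1.2999, -0.0138]
Written out:
  3.5534 phi_1 + 1.2999 phi_2 = 1.2999
  1.2999 phi_1 + 3.5534 phi_2 = -0.0138
Solve by Cramer's rule:
  det = gamma(0)^2 - gamma(1)^2 = (3.5534)^2 - (1.2999)^2 = 12.62665156 - 1.68974001 = 10.93691155
  phi_hat_1 = [gamma(1) gamma(0) - gamma(1) gamma(2)] / det = [(1.2999)(3.5534) - (1.2999)(-0.0138)] / 10.93691155 = 4.63700328 / 10.93691155 = 0.424
  phi_hat_2 = [gamma(0) gamma(2) - gamma(1)^2] / det = [(3.5534)(-0.0138) - (1.2999)^2] / 10.93691155 = -1.73877693 / 10.93691155 = -0.159
So phi_hat = [0.4240, -0.1590].
Therefore phi_hat_1 = 0.4240.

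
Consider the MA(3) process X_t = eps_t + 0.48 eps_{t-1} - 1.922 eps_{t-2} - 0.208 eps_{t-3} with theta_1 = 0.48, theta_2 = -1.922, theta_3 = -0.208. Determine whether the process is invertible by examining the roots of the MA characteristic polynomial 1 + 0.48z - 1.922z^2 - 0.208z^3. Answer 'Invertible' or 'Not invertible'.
\text{Not invertible}

The MA(q) characteristic polynomial is P(z) = 1 + 0.48z - 1.922z^2 - 0.208z^3.
Invertibility requires all roots to lie outside the unit circle, i.e. |z| > 1 for every root.
Degree 3: look for a simple real root z0 first, then factor out (1 - z/z0) and solve the remaining quadratic.
Testing z0 = -0.625: P(-0.625) = 1 + (0.48)(-0.625) + (-1.922)(-0.625)^2 + (-0.208)(-0.625)^3
  = 1 + (-0.3) + (-0.750781) + (0.050781) = 0.  So z_0 = -0.625 is a root, |z_0| = 0.625.
Divide out the factor (1 + 1.6 z) = (1 - z/z0) (since 1/z0 = -1.6):
  P(z) = (1 + 1.6 z)(1 + (-1.12) z + (-0.13) z^2)
  [check: z-coef -1.12 - (-1.6) = 0.48; z^2-coef -0.13 - (-1.6)(-1.12) = -1.922; z^3-coef -(-1.6)(-0.13) = -0.208.]
Remaining roots from the quadratic factor 1 + (-1.12) z + (-0.13) z^2:
  Set 1 + (-1.12) z + (-0.13) z^2 = 0, i.e. a z^2 + b z + c = 0 with a = -0.13, b = -1.12, c = 1.
  Discriminant D = b^2 - 4ac = (-1.12)^2 - 4*(-0.13)*1 = 1.2544 - (-0.52) = 1.7744.
  D >= 0, so the roots are real: z = (-b +/- sqrt(D)) / (2a) = (1.12 +/- 1.332066) / (-0.26).
    z_1 = (1.12 + 1.332066) / (-0.26) = -9.431,   |z_1| = 9.431.
    z_2 = (1.12 - 1.332066) / (-0.26) = 0.8156,   |z_2| = 0.8156.
Moduli of all roots: 0.6250, 9.4310, 0.8156.
All moduli strictly greater than 1? No.
Verdict: Not invertible.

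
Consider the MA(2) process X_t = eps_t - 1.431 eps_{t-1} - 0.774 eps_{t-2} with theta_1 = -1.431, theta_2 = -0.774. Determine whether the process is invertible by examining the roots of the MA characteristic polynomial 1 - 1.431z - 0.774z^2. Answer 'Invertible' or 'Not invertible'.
\text{Not invertible}

The MA(q) characteristic polynomial is P(z) = 1 - 1.431z - 0.774z^2.
Invertibility requires all roots to lie outside the unit circle, i.e. |z| > 1 for every root.
Set 1 + (-1.431) z + (-0.774) z^2 = 0, i.e. a z^2 + b z + c = 0 with a = -0.774, b = -1.431, c = 1.
Discriminant D = b^2 - 4ac = (-1.431)^2 - 4*(-0.774)*1 = 2.047761 - (-3.096) = 5.143761.
D >= 0, so the roots are real: z = (-b +/- sqrt(D)) / (2a) = (1.431 +/- 2.267986) / (-1.548).
  z_1 = (1.431 + 2.267986) / (-1.548) = -2.3895,   |z_1| = 2.3895.
  z_2 = (1.431 - 2.267986) / (-1.548) = 0.5407,   |z_2| = 0.5407.
Moduli of all roots: 2.3895, 0.5407.
All moduli strictly greater than 1? No.
Verdict: Not invertible.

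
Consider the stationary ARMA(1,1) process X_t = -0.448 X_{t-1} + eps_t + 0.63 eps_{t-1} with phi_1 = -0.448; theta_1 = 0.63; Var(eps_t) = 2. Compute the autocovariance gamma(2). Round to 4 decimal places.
\gamma(2) = -0.1464

Multiply the model equation by X_{t-k} and take expectations. With theta_0 = psi_0 = 1 and psi_j the MA(infinity) weights, this gives
  gamma(k) - sum_i phi_i gamma(k-i) = c_k,
  c_k = sigma^2 * sum_{j=k..q} theta_j psi_{j-k}   (c_k = 0 for k > q),
using gamma(-m) = gamma(m).
psi-weights needed (psi_j = theta_j + sum_i phi_i psi_{j-i}):
  psi_1 = theta_1 + phi_1 = 0.63 + (-0.448) = 0.182
Right-hand sides:
  c_0 = sigma^2 (1 + theta_1 psi_1) = 2 * (1 + (0.63)(0.182)) = 2 * 1.11466 = 2.22932
  c_1 = sigma^2 theta_1 = 2 * (0.63) = 1.26
  c_2 = 0
Equations for k = 0 and k = 1 (AR order 1):
  gamma(0) = phi_1 gamma(1) + c_0
  gamma(1) = phi_1 gamma(0) + c_1
Substituting the second into the first: gamma(0) (1 - phi_1^2) = c_0 + phi_1 c_1, so
  gamma(0) = (c_0 + phi_1 c_1) / (1 - phi_1^2) = (2.22932 + (-0.448)(1.26)) / (1 - (-0.448)^2) = 1.66484 / 0.799296 = 2.082883.
  gamma(1) = phi_1 gamma(0) + c_1 = (-0.448)(2.082883) + (1.26) = 0.326868.
For k = 2 (> q): gamma(2) = phi_1 gamma(1) = (-0.448)(0.326868) = -0.146437.
Therefore gamma(2) = -0.1464 (to 4 decimal places).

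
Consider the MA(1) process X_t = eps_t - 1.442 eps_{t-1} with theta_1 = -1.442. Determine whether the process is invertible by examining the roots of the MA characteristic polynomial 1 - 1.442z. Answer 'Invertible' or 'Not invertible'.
\text{Not invertible}

The MA(q) characteristic polynomial is P(z) = 1 - 1.442z.
Invertibility requires all roots to lie outside the unit circle, i.e. |z| > 1 for every root.
This is linear in z: 1 + (-1.442) z = 0  =>  z = -1/(-1.442) = 0.693481,  |z| = 0.693481.
Moduli of all roots: 0.6935.
All moduli strictly greater than 1? No.
Verdict: Not invertible.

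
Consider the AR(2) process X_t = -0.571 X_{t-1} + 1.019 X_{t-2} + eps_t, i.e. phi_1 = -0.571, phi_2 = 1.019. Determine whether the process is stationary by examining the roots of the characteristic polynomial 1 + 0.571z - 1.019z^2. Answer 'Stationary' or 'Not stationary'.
\text{Not stationary}

The AR(p) characteristic polynomial is P(z) = 1 + 0.571z - 1.019z^2.
Stationarity requires all roots to lie outside the unit circle, i.e. |z| > 1 for every root.
Set 1 + (0.571) z + (-1.019) z^2 = 0, i.e. a z^2 + b z + c = 0 with a = -1.019, b = 0.571, c = 1.
Discriminant D = b^2 - 4ac = (0.571)^2 - 4*(-1.019)*1 = 0.326041 - (-4.076) = 4.402041.
D >= 0, so the roots are real: z = (-b +/- sqrt(D)) / (2a) = (-0.571 +/- 2.098104) / (-2.038).
  z_1 = (-0.571 + 2.098104) / (-2.038) = -0.7493,   |z_1| = 0.7493.
  z_2 = (-0.571 - 2.098104) / (-2.038) = 1.3097,   |z_2| = 1.3097.
Moduli of all roots: 0.7493, 1.3097.
All moduli strictly greater than 1? No.
Verdict: Not stationary.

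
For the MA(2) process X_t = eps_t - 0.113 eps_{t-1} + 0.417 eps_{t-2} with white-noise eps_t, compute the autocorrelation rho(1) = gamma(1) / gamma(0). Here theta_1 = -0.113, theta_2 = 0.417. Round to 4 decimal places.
\rho(1) = -0.1349

For an MA(q) process with theta_0 = 1, the autocovariance is
  gamma(k) = sigma^2 * sum_{i=0..q-k} theta_i * theta_{i+k},
and rho(k) = gamma(k) / gamma(0). Sigma^2 cancels.
  numerator   = (1)*(-0.113) + (-0.113)*(0.417) = -0.160121.
  denominator = (1)^2 + (-0.113)^2 + (0.417)^2 = 1.186658.
  rho(1) = -0.160121 / 1.186658 = -0.1349.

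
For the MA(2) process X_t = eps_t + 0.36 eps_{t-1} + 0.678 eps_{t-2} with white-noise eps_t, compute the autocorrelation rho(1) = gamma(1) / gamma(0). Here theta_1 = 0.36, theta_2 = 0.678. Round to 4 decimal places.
\rho(1) = 0.3801

For an MA(q) process with theta_0 = 1, the autocovariance is
  gamma(k) = sigma^2 * sum_{i=0..q-k} theta_i * theta_{i+k},
and rho(k) = gamma(k) / gamma(0). Sigma^2 cancels.
  numerator   = (1)*(0.36) + (0.36)*(0.678) = 0.60408.
  denominator = (1)^2 + (0.36)^2 + (0.678)^2 = 1.589284.
  rho(1) = 0.60408 / 1.589284 = 0.3801.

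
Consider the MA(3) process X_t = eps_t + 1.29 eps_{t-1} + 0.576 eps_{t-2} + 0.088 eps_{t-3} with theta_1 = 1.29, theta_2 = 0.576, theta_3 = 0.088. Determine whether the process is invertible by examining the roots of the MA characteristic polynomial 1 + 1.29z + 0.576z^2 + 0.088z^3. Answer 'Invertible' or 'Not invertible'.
\text{Invertible}

The MA(q) characteristic polynomial is P(z) = 1 + 1.29z + 0.576z^2 + 0.088z^3.
Invertibility requires all roots to lie outside the unit circle, i.e. |z| > 1 for every root.
Degree 3: look for a simple real root z0 first, then factor out (1 - z/z0) and solve the remaining quadratic.
Testing z0 = -2.5: P(-2.5) = 1 + (1.29)(-2.5) + (0.576)(-2.5)^2 + (0.088)(-2.5)^3
  = 1 + (-3.225) + (3.6) + (-1.375) = 0.  So z_0 = -2.5 is a root, |z_0| = 2.5.
Divide out the factor (1 + 0.4 z) = (1 - z/z0) (since 1/z0 = -0.4):
  P(z) = (1 + 0.4 z)(1 + (0.89) z + (0.22) z^2)
  [check: z-coef 0.89 - (-0.4) = 1.29; z^2-coef 0.22 - (-0.4)(0.89) = 0.576; z^3-coef -(-0.4)(0.22) = 0.088.]
Remaining roots from the quadratic factor 1 + (0.89) z + (0.22) z^2:
  Set 1 + (0.89) z + (0.22) z^2 = 0, i.e. a z^2 + b z + c = 0 with a = 0.22, b = 0.89, c = 1.
  Discriminant D = b^2 - 4ac = (0.89)^2 - 4*(0.22)*1 = 0.7921 - (0.88) = -0.0879.
  D < 0, so the roots are the complex-conjugate pair z = (-b +/- i sqrt(-D)) / (2a) = -2.0227 +/- 0.6738i.
  For a conjugate pair |z|^2 = z * conj(z) = (product of roots) = c/a = 1/(0.22) = 4.545455, so |z| = sqrt(4.545455) = 2.132 for both roots.
Moduli of all roots: 2.5000, 2.1320, 2.1320.
All moduli strictly greater than 1? Yes.
Verdict: Invertible.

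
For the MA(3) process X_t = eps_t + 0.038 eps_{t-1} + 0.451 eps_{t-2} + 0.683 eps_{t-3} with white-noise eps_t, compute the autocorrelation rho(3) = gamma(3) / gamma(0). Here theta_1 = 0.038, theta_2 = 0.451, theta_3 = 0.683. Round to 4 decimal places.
\rho(3) = 0.4087

For an MA(q) process with theta_0 = 1, the autocovariance is
  gamma(k) = sigma^2 * sum_{i=0..q-k} theta_i * theta_{i+k},
and rho(k) = gamma(k) / gamma(0). Sigma^2 cancels.
  numerator   = (1)*(0.683) = 0.683.
  denominator = (1)^2 + (0.038)^2 + (0.451)^2 + (0.683)^2 = 1.671334.
  rho(3) = 0.683 / 1.671334 = 0.4087.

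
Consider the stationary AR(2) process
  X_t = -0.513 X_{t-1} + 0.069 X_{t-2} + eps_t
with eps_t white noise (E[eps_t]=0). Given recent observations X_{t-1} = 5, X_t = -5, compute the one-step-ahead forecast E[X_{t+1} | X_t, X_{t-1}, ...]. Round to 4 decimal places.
E[X_{t+1} \mid \mathcal F_t] = 2.9100

For an AR(p) model X_t = c + sum_i phi_i X_{t-i} + eps_t, the
one-step-ahead conditional mean is
  E[X_{t+1} | X_t, ...] = c + sum_i phi_i X_{t+1-i}.
Substitute known values:
  E[X_{t+1} | ...] = (-0.513) * (-5) + (0.069) * (5)
                   = 2.9100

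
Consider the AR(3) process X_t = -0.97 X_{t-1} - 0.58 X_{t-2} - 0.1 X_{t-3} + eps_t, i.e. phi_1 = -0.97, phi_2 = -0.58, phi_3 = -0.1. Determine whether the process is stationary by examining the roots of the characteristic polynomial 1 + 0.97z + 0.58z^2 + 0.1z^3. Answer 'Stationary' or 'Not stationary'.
\text{Stationary}

The AR(p) characteristic polynomial is P(z) = 1 + 0.97z + 0.58z^2 + 0.1z^3.
Stationarity requires all roots to lie outside the unit circle, i.e. |z| > 1 for every root.
Degree 3: look for a simple real root z0 first, then factor out (1 - z/z0) and solve the remaining quadratic.
Testing z0 = -4: P(-4) = 1 + (0.97)(-4) + (0.58)(-4)^2 + (0.1)(-4)^3
  = 1 + (-3.88) + (9.28) + (-6.4) = 0.  So z_0 = -4 is a root, |z_0| = 4.
Divide out the factor (1 + 0.25 z) = (1 - z/z0) (since 1/z0 = -0.25):
  P(z) = (1 + 0.25 z)(1 + (0.72) z + (0.4) z^2)
  [check: z-coef 0.72 - (-0.25) = 0.97; z^2-coef 0.4 - (-0.25)(0.72) = 0.58; z^3-coef -(-0.25)(0.4) = 0.1.]
Remaining roots from the quadratic factor 1 + (0.72) z + (0.4) z^2:
  Set 1 + (0.72) z + (0.4) z^2 = 0, i.e. a z^2 + b z + c = 0 with a = 0.4, b = 0.72, c = 1.
  Discriminant D = b^2 - 4ac = (0.72)^2 - 4*(0.4)*1 = 0.5184 - (1.6) = -1.0816.
  D < 0, so the roots are the complex-conjugate pair z = (-b +/- i sqrt(-D)) / (2a) = -0.9 +/- 1.3i.
  For a conjugate pair |z|^2 = z * conj(z) = (product of roots) = c/a = 1/(0.4) = 2.5, so |z| = sqrt(2.5) = 1.5811 for both roots.
Moduli of all roots: 4.0000, 1.5811, 1.5811.
All moduli strictly greater than 1? Yes.
Verdict: Stationary.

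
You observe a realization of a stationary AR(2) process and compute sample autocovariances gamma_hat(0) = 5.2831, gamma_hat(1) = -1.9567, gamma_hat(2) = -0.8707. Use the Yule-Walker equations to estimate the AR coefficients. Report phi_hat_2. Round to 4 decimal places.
\hat\phi_{2} = -0.3500

The Yule-Walker equations for an AR(p) process read, in matrix form,
  Gamma_p phi = r_p,   with   (Gamma_p)_{ij} = gamma(|i - j|),
                       (r_p)_i = gamma(i),   i,j = 1..p.
Substitute the sample gammas (Toeplitz matrix and right-hand side of size 2):
  Gamma_p = [[5.2831, -1.9567], [-1.9567, 5.2831]]
  r_p     = [-1.9567, -0.8707]
Written out:
  5.2831 phi_1 - 1.9567 phi_2 = -1.9567
  -1.9567 phi_1 + 5.2831 phi_2 = -0.8707
Solve by Cramer's rule:
  det = gamma(0)^2 - gamma(1)^2 = (5.2831)^2 - (-1.9567)^2 = 27.91114561 - 3.82867489 = 24.08247072
  phi_hat_1 = [gamma(1) gamma(0) - gamma(1) gamma(2)] / det = [(-1.9567)(5.2831) - (-1.9567)(-0.8707)] / 24.08247072 = -12.04114046 / 24.08247072 = -0.5
  phi_hat_2 = [gamma(0) gamma(2) - gamma(1)^2] / det = [(5.2831)(-0.8707) - (-1.9567)^2] / 24.08247072 = -8.42867006 / 24.08247072 = -0.35
So phi_hat = [-0.5000, -0.3500].
Therefore phi_hat_2 = -0.3500.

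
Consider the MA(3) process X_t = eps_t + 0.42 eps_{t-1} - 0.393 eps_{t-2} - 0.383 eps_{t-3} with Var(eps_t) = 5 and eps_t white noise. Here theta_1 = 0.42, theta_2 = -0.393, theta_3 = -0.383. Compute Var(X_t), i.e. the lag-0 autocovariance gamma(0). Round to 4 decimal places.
\gamma(0) = 7.3877

For an MA(q) process X_t = eps_t + sum_i theta_i eps_{t-i} with
Var(eps_t) = sigma^2, the variance is
  gamma(0) = sigma^2 * (1 + sum_i theta_i^2).
  sum_i theta_i^2 = (0.42)^2 + (-0.393)^2 + (-0.383)^2 = 0.1764 + 0.154449 + 0.146689 = 0.477538.
  gamma(0) = 5 * (1 + 0.477538) = 5 * 1.477538 = 7.38769, which rounds to 7.3877.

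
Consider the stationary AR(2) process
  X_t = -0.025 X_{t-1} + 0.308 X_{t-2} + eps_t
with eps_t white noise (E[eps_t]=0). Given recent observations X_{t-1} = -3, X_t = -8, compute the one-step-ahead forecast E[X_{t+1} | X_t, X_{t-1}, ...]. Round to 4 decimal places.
E[X_{t+1} \mid \mathcal F_t] = -0.7240

For an AR(p) model X_t = c + sum_i phi_i X_{t-i} + eps_t, the
one-step-ahead conditional mean is
  E[X_{t+1} | X_t, ...] = c + sum_i phi_i X_{t+1-i}.
Substitute known values:
  E[X_{t+1} | ...] = (-0.025) * (-8) + (0.308) * (-3)
                   = -0.7240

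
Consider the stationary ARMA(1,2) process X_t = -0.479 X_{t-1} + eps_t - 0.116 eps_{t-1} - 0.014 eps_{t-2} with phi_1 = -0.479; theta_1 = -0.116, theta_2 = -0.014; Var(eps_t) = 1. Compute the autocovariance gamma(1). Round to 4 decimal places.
\gamma(1) = -0.8019

Multiply the model equation by X_{t-k} and take expectations. With theta_0 = psi_0 = 1 and psi_j the MA(infinity) weights, this gives
  gamma(k) - sum_i phi_i gamma(k-i) = c_k,
  c_k = sigma^2 * sum_{j=k..q} theta_j psi_{j-k}   (c_k = 0 for k > q),
using gamma(-m) = gamma(m).
psi-weights needed (psi_j = theta_j + sum_i phi_i psi_{j-i}):
  psi_1 = theta_1 + phi_1 = -0.116 + (-0.479) = -0.595
  psi_2 = theta_2 + phi_1 psi_1 = -0.014 + (-0.479)(-0.595) = 0.271005
Right-hand sides:
  c_0 = sigma^2 (1 + theta_1 psi_1 + theta_2 psi_2) = 1 * (1 + (-0.116)(-0.595) + (-0.014)(0.271005)) = 1 * 1.065226 = 1.065226
  c_1 = sigma^2 (theta_1 + theta_2 psi_1) = 1 * (-0.116 + (-0.014)(-0.595)) = -0.10767
  c_2 = sigma^2 theta_2 = 1 * (-0.014) = -0.014
Equations for k = 0 and k = 1 (AR order 1):
  gamma(0) = phi_1 gamma(1) + c_0
  gamma(1) = phi_1 gamma(0) + c_1
Substituting the second into the first: gamma(0) (1 - phi_1^2) = c_0 + phi_1 c_1, so
  gamma(0) = (c_0 + phi_1 c_1) / (1 - phi_1^2) = (1.065226 + (-0.479)(-0.10767)) / (1 - (-0.479)^2) = 1.1168 / 0.770559 = 1.449337.
  gamma(1) = phi_1 gamma(0) + c_1 = (-0.479)(1.449337) + (-0.10767) = -0.801903.
Therefore gamma(1) = -0.8019 (to 4 decimal places).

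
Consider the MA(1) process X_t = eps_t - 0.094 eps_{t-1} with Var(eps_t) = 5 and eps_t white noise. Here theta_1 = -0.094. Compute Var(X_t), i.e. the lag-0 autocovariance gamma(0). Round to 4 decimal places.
\gamma(0) = 5.0442

For an MA(q) process X_t = eps_t + sum_i theta_i eps_{t-i} with
Var(eps_t) = sigma^2, the variance is
  gamma(0) = sigma^2 * (1 + sum_i theta_i^2).
  sum_i theta_i^2 = (-0.094)^2 = 0.008836.
  gamma(0) = 5 * (1 + 0.008836) = 5 * 1.008836 = 5.04418, which rounds to 5.0442.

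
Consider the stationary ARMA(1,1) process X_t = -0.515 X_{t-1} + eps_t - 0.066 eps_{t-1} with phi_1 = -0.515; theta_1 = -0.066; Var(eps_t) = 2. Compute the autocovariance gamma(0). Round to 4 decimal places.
\gamma(0) = 2.9188

Multiply the model equation by X_{t-k} and take expectations. With theta_0 = psi_0 = 1 and psi_j the MA(infinity) weights, this gives
  gamma(k) - sum_i phi_i gamma(k-i) = c_k,
  c_k = sigma^2 * sum_{j=k..q} theta_j psi_{j-k}   (c_k = 0 for k > q),
using gamma(-m) = gamma(m).
psi-weights needed (psi_j = theta_j + sum_i phi_i psi_{j-i}):
  psi_1 = theta_1 + phi_1 = -0.066 + (-0.515) = -0.581
Right-hand sides:
  c_0 = sigma^2 (1 + theta_1 psi_1) = 2 * (1 + (-0.066)(-0.581)) = 2 * 1.038346 = 2.076692
  c_1 = sigma^2 theta_1 = 2 * (-0.066) = -0.132
  c_2 = 0
Equations for k = 0 and k = 1 (AR order 1):
  gamma(0) = phi_1 gamma(1) + c_0
  gamma(1) = phi_1 gamma(0) + c_1
Substituting the second into the first: gamma(0) (1 - phi_1^2) = c_0 + phi_1 c_1, so
  gamma(0) = (c_0 + phi_1 c_1) / (1 - phi_1^2) = (2.076692 + (-0.515)(-0.132)) / (1 - (-0.515)^2) = 2.144672 / 0.734775 = 2.918815.
Therefore gamma(0) = 2.9188 (to 4 decimal places).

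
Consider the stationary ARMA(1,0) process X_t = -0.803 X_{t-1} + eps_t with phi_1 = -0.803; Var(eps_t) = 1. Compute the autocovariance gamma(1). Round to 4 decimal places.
\gamma(1) = -2.2608

Multiply the model equation by X_{t-k} and take expectations. With theta_0 = psi_0 = 1 and psi_j the MA(infinity) weights, this gives
  gamma(k) - sum_i phi_i gamma(k-i) = c_k,
  c_k = sigma^2 * sum_{j=k..q} theta_j psi_{j-k}   (c_k = 0 for k > q),
using gamma(-m) = gamma(m).
Pure AR (q = 0): c_0 = sigma^2 = 1, c_k = 0 for k >= 1.
Equations for k = 0 and k = 1 (AR order 1):
  gamma(0) = phi_1 gamma(1) + c_0
  gamma(1) = phi_1 gamma(0) + c_1
Substituting the second into the first: gamma(0) (1 - phi_1^2) = c_0 + phi_1 c_1, so
  gamma(0) = c_0 / (1 - phi_1^2) = 1 / (1 - (-0.803)^2) = 1 / 0.355191 = 2.815387.
  gamma(1) = phi_1 gamma(0) = (-0.803)(2.815387) = -2.260755.
Therefore gamma(1) = -2.2608 (to 4 decimal places).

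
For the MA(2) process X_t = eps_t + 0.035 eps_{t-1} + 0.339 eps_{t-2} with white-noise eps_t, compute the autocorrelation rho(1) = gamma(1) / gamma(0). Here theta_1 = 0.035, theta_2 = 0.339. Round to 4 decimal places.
\rho(1) = 0.0420

For an MA(q) process with theta_0 = 1, the autocovariance is
  gamma(k) = sigma^2 * sum_{i=0..q-k} theta_i * theta_{i+k},
and rho(k) = gamma(k) / gamma(0). Sigma^2 cancels.
  numerator   = (1)*(0.035) + (0.035)*(0.339) = 0.046865.
  denominator = (1)^2 + (0.035)^2 + (0.339)^2 = 1.116146.
  rho(1) = 0.046865 / 1.116146 = 0.0420.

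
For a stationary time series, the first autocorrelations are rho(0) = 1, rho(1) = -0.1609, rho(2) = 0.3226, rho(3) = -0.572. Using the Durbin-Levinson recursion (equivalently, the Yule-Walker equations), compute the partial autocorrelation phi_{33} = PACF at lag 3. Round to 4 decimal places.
\phi_{33} = -0.5510

The PACF at lag k is phi_{kk}, the last component of the solution
to the Yule-Walker system G_k phi = r_k where
  (G_k)_{ij} = rho(|i - j|), (r_k)_i = rho(i), i,j = 1..k.
Equivalently, Durbin-Levinson gives phi_{kk} iteratively:
  phi_{11} = rho(1)
  phi_{kk} = [rho(k) - sum_{j=1..k-1} phi_{k-1,j} rho(k-j)]
            / [1 - sum_{j=1..k-1} phi_{k-1,j} rho(j)],
  phi_{k,j} = phi_{k-1,j} - phi_{kk} phi_{k-1,k-j},  j = 1..k-1.
Step k = 1:
  phi_11 = rho(1) = -0.1609.
Step k = 2:
  phi_22 = [rho(2) - phi_11 rho(1)] / [1 - phi_11 rho(1)] = [0.3226 - (-0.1609)(-0.1609)] / [1 - (-0.1609)(-0.1609)]
         = 0.29671119 / 0.97411119 = 0.304597.
  Update: phi_21 = phi_11 - phi_22 phi_11 = -0.1609 - (0.304597)(-0.1609) = -0.11189.
Step k = 3:
  phi_33 = [rho(3) - phi_21 rho(2) - phi_22 rho(1)] / [1 - phi_21 rho(1) - phi_22 rho(2)]
    numerator   = -0.572 - (-0.11189)(0.3226) - (0.304597)(-0.1609) = -0.48689454
    denominator = 1 - (-0.11189)(-0.1609) - (0.304597)(0.3226) = 0.8837339
  phi_33 = -0.48689454 / 0.8837339 = -0.551.
Therefore phi_{33} = -0.5510.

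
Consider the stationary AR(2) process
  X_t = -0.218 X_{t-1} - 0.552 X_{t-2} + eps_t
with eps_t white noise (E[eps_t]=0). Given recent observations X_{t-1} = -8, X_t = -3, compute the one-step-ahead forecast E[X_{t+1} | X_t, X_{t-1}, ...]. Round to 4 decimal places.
E[X_{t+1} \mid \mathcal F_t] = 5.0700

For an AR(p) model X_t = c + sum_i phi_i X_{t-i} + eps_t, the
one-step-ahead conditional mean is
  E[X_{t+1} | X_t, ...] = c + sum_i phi_i X_{t+1-i}.
Substitute known values:
  E[X_{t+1} | ...] = (-0.218) * (-3) + (-0.552) * (-8)
                   = 5.0700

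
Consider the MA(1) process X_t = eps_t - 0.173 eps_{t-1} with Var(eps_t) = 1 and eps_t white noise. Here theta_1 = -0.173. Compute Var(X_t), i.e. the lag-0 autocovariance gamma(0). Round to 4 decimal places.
\gamma(0) = 1.0299

For an MA(q) process X_t = eps_t + sum_i theta_i eps_{t-i} with
Var(eps_t) = sigma^2, the variance is
  gamma(0) = sigma^2 * (1 + sum_i theta_i^2).
  sum_i theta_i^2 = (-0.173)^2 = 0.029929.
  gamma(0) = 1 * (1 + 0.029929) = 1 * 1.029929 = 1.029929, which rounds to 1.0299.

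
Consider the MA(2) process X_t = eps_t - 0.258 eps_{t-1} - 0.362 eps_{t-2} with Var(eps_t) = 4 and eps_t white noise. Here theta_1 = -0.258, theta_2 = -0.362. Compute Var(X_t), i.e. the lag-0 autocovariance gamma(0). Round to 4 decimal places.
\gamma(0) = 4.7904

For an MA(q) process X_t = eps_t + sum_i theta_i eps_{t-i} with
Var(eps_t) = sigma^2, the variance is
  gamma(0) = sigma^2 * (1 + sum_i theta_i^2).
  sum_i theta_i^2 = (-0.258)^2 + (-0.362)^2 = 0.066564 + 0.131044 = 0.197608.
  gamma(0) = 4 * (1 + 0.197608) = 4 * 1.197608 = 4.790432, which rounds to 4.7904.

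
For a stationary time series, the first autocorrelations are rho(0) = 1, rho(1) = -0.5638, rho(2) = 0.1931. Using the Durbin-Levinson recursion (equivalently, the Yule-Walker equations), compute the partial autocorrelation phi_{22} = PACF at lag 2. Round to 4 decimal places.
\phi_{22} = -0.1829

The PACF at lag k is phi_{kk}, the last component of the solution
to the Yule-Walker system G_k phi = r_k where
  (G_k)_{ij} = rho(|i - j|), (r_k)_i = rho(i), i,j = 1..k.
Equivalently, Durbin-Levinson gives phi_{kk} iteratively:
  phi_{11} = rho(1)
  phi_{kk} = [rho(k) - sum_{j=1..k-1} phi_{k-1,j} rho(k-j)]
            / [1 - sum_{j=1..k-1} phi_{k-1,j} rho(j)],
  phi_{k,j} = phi_{k-1,j} - phi_{kk} phi_{k-1,k-j},  j = 1..k-1.
Step k = 1:
  phi_11 = rho(1) = -0.5638.
Step k = 2:
  phi_22 = [rho(2) - phi_11 rho(1)] / [1 - phi_11 rho(1)] = [0.1931 - (-0.5638)(-0.5638)] / [1 - (-0.5638)(-0.5638)]
         = -0.12477044 / 0.68212956 = -0.1829.
Therefore phi_{22} = -0.1829.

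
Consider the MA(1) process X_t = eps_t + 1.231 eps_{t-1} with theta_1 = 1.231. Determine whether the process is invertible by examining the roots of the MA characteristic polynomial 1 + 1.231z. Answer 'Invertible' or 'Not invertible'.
\text{Not invertible}

The MA(q) characteristic polynomial is P(z) = 1 + 1.231z.
Invertibility requires all roots to lie outside the unit circle, i.e. |z| > 1 for every root.
This is linear in z: 1 + (1.231) z = 0  =>  z = -1/(1.231) = -0.812348,  |z| = 0.812348.
Moduli of all roots: 0.8123.
All moduli strictly greater than 1? No.
Verdict: Not invertible.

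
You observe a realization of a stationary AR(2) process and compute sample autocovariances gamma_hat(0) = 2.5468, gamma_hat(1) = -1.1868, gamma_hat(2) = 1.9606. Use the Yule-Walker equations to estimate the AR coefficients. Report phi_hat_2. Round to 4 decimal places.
\hat\phi_{2} = 0.7060

The Yule-Walker equations for an AR(p) process read, in matrix form,
  Gamma_p phi = r_p,   with   (Gamma_p)_{ij} = gamma(|i - j|),
                       (r_p)_i = gamma(i),   i,j = 1..p.
Substitute the sample gammas (Toeplitz matrix and right-hand side of size 2):
  Gamma_p = [[2.5468, -1.1868], [-1.1868, 2.5468]]
  r_p     = [-1.1868, 1.9606]
Written out:
  2.5468 phi_1 - 1.1868 phi_2 = -1.1868
  -1.1868 phi_1 + 2.5468 phi_2 = 1.9606
Solve by Cramer's rule:
  det = gamma(0)^2 - gamma(1)^2 = (2.5468)^2 - (-1.1868)^2 = 6.48619024 - 1.40849424 = 5.077696
  phi_hat_1 = [gamma(1) gamma(0) - gamma(1) gamma(2)] / det = [(-1.1868)(2.5468) - (-1.1868)(1.9606)] / 5.077696 = -0.69570216 / 5.077696 = -0.137
  phi_hat_2 = [gamma(0) gamma(2) - gamma(1)^2] / det = [(2.5468)(1.9606) - (-1.1868)^2] / 5.077696 = 3.58476184 / 5.077696 = 0.706
So phi_hat = [-0.1370, 0.7060].
Therefore phi_hat_2 = 0.7060.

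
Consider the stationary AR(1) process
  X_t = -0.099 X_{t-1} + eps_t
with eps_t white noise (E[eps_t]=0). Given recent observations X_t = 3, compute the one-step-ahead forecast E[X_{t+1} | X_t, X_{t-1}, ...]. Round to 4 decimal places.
E[X_{t+1} \mid \mathcal F_t] = -0.2970

For an AR(p) model X_t = c + sum_i phi_i X_{t-i} + eps_t, the
one-step-ahead conditional mean is
  E[X_{t+1} | X_t, ...] = c + sum_i phi_i X_{t+1-i}.
Substitute known values:
  E[X_{t+1} | ...] = (-0.099) * (3)
                   = -0.2970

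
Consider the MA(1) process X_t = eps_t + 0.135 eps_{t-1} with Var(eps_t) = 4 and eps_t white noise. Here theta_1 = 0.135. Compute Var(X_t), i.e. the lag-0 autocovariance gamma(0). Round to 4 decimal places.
\gamma(0) = 4.0729

For an MA(q) process X_t = eps_t + sum_i theta_i eps_{t-i} with
Var(eps_t) = sigma^2, the variance is
  gamma(0) = sigma^2 * (1 + sum_i theta_i^2).
  sum_i theta_i^2 = (0.135)^2 = 0.018225.
  gamma(0) = 4 * (1 + 0.018225) = 4 * 1.018225 = 4.0729.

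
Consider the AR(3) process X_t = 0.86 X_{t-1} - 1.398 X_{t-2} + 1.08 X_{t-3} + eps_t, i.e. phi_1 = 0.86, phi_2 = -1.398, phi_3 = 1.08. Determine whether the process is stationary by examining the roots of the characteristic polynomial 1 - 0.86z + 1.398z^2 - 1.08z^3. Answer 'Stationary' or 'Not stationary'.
\text{Not stationary}

The AR(p) characteristic polynomial is P(z) = 1 - 0.86z + 1.398z^2 - 1.08z^3.
Stationarity requires all roots to lie outside the unit circle, i.e. |z| > 1 for every root.
Degree 3: look for a simple real root z0 first, then factor out (1 - z/z0) and solve the remaining quadratic.
Testing z0 = 1.25: P(1.25) = 1 + (-0.86)(1.25) + (1.398)(1.25)^2 + (-1.08)(1.25)^3
  = 1 + (-1.075) + (2.184375) + (-2.109375) = 0.  So z_0 = 1.25 is a root, |z_0| = 1.25.
Divide out the factor (1 - 0.8 z) = (1 - z/z0) (since 1/z0 = 0.8):
  P(z) = (1 - 0.8 z)(1 + (-0.06) z + (1.35) z^2)
  [check: z-coef -0.06 - (0.8) = -0.86; z^2-coef 1.35 - (0.8)(-0.06) = 1.398; z^3-coef -(0.8)(1.35) = -1.08.]
Remaining roots from the quadratic factor 1 + (-0.06) z + (1.35) z^2:
  Set 1 + (-0.06) z + (1.35) z^2 = 0, i.e. a z^2 + b z + c = 0 with a = 1.35, b = -0.06, c = 1.
  Discriminant D = b^2 - 4ac = (-0.06)^2 - 4*(1.35)*1 = 0.0036 - (5.4) = -5.3964.
  D < 0, so the roots are the complex-conjugate pair z = (-b +/- i sqrt(-D)) / (2a) = 0.0222 +/- 0.8604i.
  For a conjugate pair |z|^2 = z * conj(z) = (product of roots) = c/a = 1/(1.35) = 0.740741, so |z| = sqrt(0.740741) = 0.8607 for both roots.
Moduli of all roots: 1.2500, 0.8607, 0.8607.
All moduli strictly greater than 1? No.
Verdict: Not stationary.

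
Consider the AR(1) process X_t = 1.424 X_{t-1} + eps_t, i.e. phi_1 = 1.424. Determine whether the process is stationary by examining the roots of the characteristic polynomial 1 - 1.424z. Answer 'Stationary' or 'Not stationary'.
\text{Not stationary}

The AR(p) characteristic polynomial is P(z) = 1 - 1.424z.
Stationarity requires all roots to lie outside the unit circle, i.e. |z| > 1 for every root.
This is linear in z: 1 + (-1.424) z = 0  =>  z = -1/(-1.424) = 0.702247,  |z| = 0.702247.
Moduli of all roots: 0.7022.
All moduli strictly greater than 1? No.
Verdict: Not stationary.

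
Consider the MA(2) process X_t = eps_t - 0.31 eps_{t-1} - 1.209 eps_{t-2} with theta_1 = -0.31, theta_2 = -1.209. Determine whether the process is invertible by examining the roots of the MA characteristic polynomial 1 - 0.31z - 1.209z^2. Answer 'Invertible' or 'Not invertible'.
\text{Not invertible}

The MA(q) characteristic polynomial is P(z) = 1 - 0.31z - 1.209z^2.
Invertibility requires all roots to lie outside the unit circle, i.e. |z| > 1 for every root.
Set 1 + (-0.31) z + (-1.209) z^2 = 0, i.e. a z^2 + b z + c = 0 with a = -1.209, b = -0.31, c = 1.
Discriminant D = b^2 - 4ac = (-0.31)^2 - 4*(-1.209)*1 = 0.0961 - (-4.836) = 4.9321.
D >= 0, so the roots are real: z = (-b +/- sqrt(D)) / (2a) = (0.31 +/- 2.220833) / (-2.418).
  z_1 = (0.31 + 2.220833) / (-2.418) = -1.0467,   |z_1| = 1.0467.
  z_2 = (0.31 - 2.220833) / (-2.418) = 0.7903,   |z_2| = 0.7903.
Moduli of all roots: 1.0467, 0.7903.
All moduli strictly greater than 1? No.
Verdict: Not invertible.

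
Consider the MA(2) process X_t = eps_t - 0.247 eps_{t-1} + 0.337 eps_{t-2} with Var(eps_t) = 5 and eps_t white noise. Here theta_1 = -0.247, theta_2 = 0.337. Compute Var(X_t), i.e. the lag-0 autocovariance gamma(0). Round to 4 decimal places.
\gamma(0) = 5.8729

For an MA(q) process X_t = eps_t + sum_i theta_i eps_{t-i} with
Var(eps_t) = sigma^2, the variance is
  gamma(0) = sigma^2 * (1 + sum_i theta_i^2).
  sum_i theta_i^2 = (-0.247)^2 + (0.337)^2 = 0.061009 + 0.113569 = 0.174578.
  gamma(0) = 5 * (1 + 0.174578) = 5 * 1.174578 = 5.87289, which rounds to 5.8729.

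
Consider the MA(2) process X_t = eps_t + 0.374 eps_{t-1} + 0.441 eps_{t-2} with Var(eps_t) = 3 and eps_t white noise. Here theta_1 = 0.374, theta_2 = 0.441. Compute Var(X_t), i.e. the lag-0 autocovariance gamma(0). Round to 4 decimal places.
\gamma(0) = 4.0031

For an MA(q) process X_t = eps_t + sum_i theta_i eps_{t-i} with
Var(eps_t) = sigma^2, the variance is
  gamma(0) = sigma^2 * (1 + sum_i theta_i^2).
  sum_i theta_i^2 = (0.374)^2 + (0.441)^2 = 0.139876 + 0.194481 = 0.334357.
  gamma(0) = 3 * (1 + 0.334357) = 3 * 1.334357 = 4.003071, which rounds to 4.0031.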